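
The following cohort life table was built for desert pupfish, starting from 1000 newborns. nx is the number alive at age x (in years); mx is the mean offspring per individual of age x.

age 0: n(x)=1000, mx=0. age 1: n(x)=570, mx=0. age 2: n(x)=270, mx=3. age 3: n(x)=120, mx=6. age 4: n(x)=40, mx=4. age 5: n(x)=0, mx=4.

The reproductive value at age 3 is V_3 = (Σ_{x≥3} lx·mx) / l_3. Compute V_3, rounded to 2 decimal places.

7.33

lx = nx/n0 = nx/1000: 1, 0.57, 0.27, 0.12, 0.04, 0
lx·mx for x ≥ 3: 0.72, 0.16, 0 → sum = 0.88
V_3 = 0.88 / l_3 = 0.88 / 0.12 = 7.333333… → 7.33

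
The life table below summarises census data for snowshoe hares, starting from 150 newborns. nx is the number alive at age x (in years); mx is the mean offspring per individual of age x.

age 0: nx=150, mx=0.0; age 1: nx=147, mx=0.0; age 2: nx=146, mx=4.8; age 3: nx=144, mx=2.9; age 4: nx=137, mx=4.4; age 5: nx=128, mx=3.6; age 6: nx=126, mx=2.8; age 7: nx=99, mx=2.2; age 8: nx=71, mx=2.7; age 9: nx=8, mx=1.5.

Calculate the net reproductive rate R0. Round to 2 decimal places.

19.71

lx = nx/n0 = nx/150: 1, 0.98, 0.97333…, 0.96, 0.91333…, 0.85333…, 0.84, 0.66, 0.47333…, 0.05333…
lx·mx by age: 0, 0, 4.672…, 2.784, 4.018667…, 3.072…, 2.352, 1.452, 1.278…, 0.08…
R0 = Σ lx·mx = 19.708667… → 19.71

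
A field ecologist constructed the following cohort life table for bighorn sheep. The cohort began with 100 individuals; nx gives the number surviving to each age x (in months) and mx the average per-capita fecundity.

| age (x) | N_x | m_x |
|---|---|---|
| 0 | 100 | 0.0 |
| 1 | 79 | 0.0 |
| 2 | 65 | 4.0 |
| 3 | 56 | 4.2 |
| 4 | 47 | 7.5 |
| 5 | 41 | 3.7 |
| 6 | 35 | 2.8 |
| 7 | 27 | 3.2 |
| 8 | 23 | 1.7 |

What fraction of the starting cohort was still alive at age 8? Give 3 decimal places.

0.230

l_8 = n_8/n_0 = 23/100 = 0.23 → 0.230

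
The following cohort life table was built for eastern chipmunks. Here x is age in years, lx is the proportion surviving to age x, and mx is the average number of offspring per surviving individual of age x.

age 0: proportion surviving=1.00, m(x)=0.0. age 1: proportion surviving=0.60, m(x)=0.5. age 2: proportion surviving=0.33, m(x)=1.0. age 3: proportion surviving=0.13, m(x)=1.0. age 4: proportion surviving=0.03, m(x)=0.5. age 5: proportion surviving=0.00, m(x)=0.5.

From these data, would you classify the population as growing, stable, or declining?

R0 = Σ lx·mx = 0 + 0.3 + 0.33 + 0.13 + 0.015 + 0 = 0.775
R0 < 1, so the population is declining.

declining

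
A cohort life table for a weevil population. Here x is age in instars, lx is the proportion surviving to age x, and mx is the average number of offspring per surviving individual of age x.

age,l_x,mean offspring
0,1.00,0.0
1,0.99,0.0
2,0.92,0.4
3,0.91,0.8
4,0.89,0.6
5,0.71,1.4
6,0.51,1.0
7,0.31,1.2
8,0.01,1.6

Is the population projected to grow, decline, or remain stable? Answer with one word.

growing

R0 = Σ lx·mx = 0 + 0 + 0.368 + 0.728 + 0.534 + 0.994 + 0.51 + 0.372 + 0.016 = 3.522
R0 > 1, so the population is growing.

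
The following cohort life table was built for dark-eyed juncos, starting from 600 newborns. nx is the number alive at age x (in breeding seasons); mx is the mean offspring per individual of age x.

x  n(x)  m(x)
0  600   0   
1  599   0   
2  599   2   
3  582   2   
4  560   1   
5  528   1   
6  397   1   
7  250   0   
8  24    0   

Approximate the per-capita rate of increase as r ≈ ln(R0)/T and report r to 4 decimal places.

0.5436

lx = nx/n0 = nx/600: 1, 0.99833…, 0.99833…, 0.97, 0.93333…, 0.88, 0.66167…, 0.41667…, 0.04
R0 = Σ lx·mx = 0 + 0 + 1.99667… + 1.94 + 0.93333… + 0.88 + 0.66167… + 0 + 0 = 6.411667…
Σ x·lx·mx = 21.916667…; T = 21.916667…/6.411667… = 3.41825…
r ≈ ln(R0)/T = ln(6.411667…)/3.41825… = 0.543588… → 0.5436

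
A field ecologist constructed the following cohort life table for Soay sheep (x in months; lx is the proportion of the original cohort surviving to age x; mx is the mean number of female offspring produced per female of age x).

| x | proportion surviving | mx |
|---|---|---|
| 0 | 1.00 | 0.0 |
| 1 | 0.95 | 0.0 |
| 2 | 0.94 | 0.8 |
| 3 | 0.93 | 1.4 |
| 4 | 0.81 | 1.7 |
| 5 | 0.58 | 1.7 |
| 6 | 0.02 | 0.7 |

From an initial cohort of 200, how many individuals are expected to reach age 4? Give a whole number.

162

Expected survivors = N0 · l_4 = 200 × 0.81 = 162 → 162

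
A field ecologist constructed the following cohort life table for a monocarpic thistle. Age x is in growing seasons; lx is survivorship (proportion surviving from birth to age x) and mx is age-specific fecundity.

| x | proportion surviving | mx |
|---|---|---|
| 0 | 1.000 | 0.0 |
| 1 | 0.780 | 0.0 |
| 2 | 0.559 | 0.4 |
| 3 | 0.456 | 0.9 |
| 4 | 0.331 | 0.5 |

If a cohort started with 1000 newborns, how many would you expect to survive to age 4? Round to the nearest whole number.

331

Expected survivors = N0 · l_4 = 1000 × 0.331 = 331 → 331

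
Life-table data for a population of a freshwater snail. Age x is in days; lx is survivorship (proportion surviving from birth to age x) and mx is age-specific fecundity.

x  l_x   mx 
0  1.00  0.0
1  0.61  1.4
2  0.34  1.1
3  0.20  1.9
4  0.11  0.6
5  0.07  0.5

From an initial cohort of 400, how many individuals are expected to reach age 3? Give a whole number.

80

Expected survivors = N0 · l_3 = 400 × 0.20 = 80 → 80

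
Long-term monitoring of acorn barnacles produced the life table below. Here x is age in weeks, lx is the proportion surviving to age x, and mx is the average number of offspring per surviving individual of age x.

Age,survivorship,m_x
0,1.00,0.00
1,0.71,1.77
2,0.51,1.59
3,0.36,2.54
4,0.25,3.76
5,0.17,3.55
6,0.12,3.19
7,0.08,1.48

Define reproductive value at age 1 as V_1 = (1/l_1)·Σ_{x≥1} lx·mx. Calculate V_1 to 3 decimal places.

lx·mx for x ≥ 1: 1.2567, 0.8109, 0.9144, 0.94, 0.6035, 0.3828, 0.1184 → sum = 5.0267
V_1 = 5.0267 / l_1 = 5.0267 / 0.71 = 7.079859… → 7.080

7.080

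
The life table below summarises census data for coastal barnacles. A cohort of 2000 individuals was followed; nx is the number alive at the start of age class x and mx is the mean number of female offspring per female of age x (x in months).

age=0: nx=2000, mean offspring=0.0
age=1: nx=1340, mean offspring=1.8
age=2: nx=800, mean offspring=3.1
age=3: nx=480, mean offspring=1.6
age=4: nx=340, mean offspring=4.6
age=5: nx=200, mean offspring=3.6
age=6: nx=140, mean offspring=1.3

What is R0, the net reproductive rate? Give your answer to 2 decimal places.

lx = nx/n0 = nx/2000: 1, 0.67, 0.4, 0.24, 0.17, 0.1, 0.07
lx·mx by age: 0, 1.206, 1.24, 0.384, 0.782, 0.36, 0.091
R0 = Σ lx·mx = 4.063 → 4.06

4.06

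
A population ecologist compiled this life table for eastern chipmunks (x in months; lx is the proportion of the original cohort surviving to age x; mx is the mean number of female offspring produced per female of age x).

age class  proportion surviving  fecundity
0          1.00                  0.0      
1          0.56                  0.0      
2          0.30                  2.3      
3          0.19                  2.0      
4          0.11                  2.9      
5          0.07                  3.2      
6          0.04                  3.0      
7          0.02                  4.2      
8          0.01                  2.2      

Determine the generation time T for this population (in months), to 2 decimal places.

lx·mx: 0, 0, 0.69, 0.38, 0.319, 0.224, 0.12, 0.084, 0.022 → R0 = 1.839
x·lx·mx: 0, 0, 1.38, 1.14, 1.276, 1.12, 0.72, 0.588, 0.176 → Σ = 6.4
T = 6.4 / 1.839 = 3.480152… → 3.48

3.48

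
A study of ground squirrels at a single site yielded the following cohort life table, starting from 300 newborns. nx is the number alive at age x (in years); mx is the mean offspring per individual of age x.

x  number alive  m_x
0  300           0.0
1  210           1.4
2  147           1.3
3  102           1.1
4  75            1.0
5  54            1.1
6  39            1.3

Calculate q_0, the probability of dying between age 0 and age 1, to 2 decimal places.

0.30

lx = nx/n0 = nx/300: 1, 0.7, 0.49, 0.34, 0.25, 0.18, 0.13
q_0 = (l_0 − l_1) / l_0 = (1 − 0.7) / 1
     = 0.3 / 1 = 0.3 → 0.30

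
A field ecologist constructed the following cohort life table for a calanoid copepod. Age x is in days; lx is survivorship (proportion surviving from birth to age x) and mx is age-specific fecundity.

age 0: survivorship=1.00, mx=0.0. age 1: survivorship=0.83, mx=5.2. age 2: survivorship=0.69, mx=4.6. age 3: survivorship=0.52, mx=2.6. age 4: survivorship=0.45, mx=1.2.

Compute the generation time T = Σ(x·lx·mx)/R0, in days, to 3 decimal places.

1.799

lx·mx: 0, 4.316, 3.174, 1.352, 0.54 → R0 = 9.382
x·lx·mx: 0, 4.316, 6.348, 4.056, 2.16 → Σ = 16.88
T = 16.88 / 9.382 = 1.79919… → 1.799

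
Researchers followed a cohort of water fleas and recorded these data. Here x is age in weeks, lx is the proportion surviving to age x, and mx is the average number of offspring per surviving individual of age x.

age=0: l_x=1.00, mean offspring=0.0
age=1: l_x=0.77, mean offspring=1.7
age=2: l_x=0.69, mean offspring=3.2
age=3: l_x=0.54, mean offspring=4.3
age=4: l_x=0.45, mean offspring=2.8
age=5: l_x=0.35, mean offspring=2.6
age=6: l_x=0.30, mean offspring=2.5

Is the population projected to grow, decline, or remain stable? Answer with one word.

growing

R0 = Σ lx·mx = 0 + 1.309 + 2.208 + 2.322 + 1.26 + 0.91 + 0.75 = 8.759
R0 > 1, so the population is growing.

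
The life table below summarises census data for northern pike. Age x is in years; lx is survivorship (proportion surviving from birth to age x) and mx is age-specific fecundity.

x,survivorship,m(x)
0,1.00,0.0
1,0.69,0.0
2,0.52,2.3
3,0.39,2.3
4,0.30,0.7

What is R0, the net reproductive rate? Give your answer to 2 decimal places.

lx·mx by age: 0, 0, 1.196, 0.897, 0.21
R0 = Σ lx·mx = 2.303 → 2.30

2.30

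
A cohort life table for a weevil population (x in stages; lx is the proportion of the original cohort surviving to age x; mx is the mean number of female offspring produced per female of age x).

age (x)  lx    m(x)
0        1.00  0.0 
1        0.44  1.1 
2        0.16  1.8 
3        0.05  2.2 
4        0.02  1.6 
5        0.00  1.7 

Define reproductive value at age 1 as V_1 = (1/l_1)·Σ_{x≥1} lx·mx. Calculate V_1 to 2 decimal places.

2.08

lx·mx for x ≥ 1: 0.484, 0.288, 0.11, 0.032, 0 → sum = 0.914
V_1 = 0.914 / l_1 = 0.914 / 0.44 = 2.077273… → 2.08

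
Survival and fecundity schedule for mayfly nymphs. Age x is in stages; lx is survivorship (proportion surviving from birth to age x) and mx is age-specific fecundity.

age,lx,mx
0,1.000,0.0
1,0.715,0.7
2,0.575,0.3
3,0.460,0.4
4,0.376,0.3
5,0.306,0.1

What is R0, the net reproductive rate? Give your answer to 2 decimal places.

1.00

lx·mx by age: 0, 0.5005, 0.1725, 0.184, 0.1128, 0.0306
R0 = Σ lx·mx = 1.0004 → 1.00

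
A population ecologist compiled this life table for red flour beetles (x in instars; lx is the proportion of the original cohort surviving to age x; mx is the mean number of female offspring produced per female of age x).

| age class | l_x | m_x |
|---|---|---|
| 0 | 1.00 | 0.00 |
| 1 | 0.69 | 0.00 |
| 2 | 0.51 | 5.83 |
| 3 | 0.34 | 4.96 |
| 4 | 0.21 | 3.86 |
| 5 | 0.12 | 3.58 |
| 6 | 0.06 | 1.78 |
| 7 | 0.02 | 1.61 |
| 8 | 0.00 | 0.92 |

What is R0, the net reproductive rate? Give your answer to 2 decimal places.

6.04

lx·mx by age: 0, 0, 2.9733, 1.6864, 0.8106, 0.4296, 0.1068, 0.0322, 0
R0 = Σ lx·mx = 6.0389 → 6.04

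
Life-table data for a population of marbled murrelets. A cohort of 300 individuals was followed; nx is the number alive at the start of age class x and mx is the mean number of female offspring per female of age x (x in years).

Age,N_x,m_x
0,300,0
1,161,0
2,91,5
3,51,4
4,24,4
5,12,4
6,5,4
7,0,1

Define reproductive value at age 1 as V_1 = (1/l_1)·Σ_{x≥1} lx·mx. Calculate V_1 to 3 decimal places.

lx = nx/n0 = nx/300: 1, 0.53667…, 0.30333…, 0.17, 0.08, 0.04, 0.01667…, 0
lx·mx for x ≥ 1: 0, 1.516667…, 0.68, 0.32, 0.16, 0.066667…, 0 → sum = 2.743333…
V_1 = 2.743333… / l_1 = 2.743333… / 0.536667… = 5.111801… → 5.112

5.112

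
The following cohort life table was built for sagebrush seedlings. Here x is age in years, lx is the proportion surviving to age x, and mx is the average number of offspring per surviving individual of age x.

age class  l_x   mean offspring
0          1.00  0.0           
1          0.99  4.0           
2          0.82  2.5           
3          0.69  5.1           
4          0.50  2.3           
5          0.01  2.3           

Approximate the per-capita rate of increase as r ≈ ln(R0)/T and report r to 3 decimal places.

R0 = Σ lx·mx = 0 + 3.96 + 2.05 + 3.519 + 1.15 + 0.023 = 10.702
Σ x·lx·mx = 23.332; T = 23.332/10.702 = 2.18015…
r ≈ ln(R0)/T = ln(10.702)/2.18015… = 1.08728… → 1.087

1.087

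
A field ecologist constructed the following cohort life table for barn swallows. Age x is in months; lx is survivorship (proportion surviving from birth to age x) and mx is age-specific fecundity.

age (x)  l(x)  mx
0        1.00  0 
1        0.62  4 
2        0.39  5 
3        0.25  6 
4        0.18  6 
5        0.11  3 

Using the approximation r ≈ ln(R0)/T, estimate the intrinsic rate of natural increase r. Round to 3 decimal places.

R0 = Σ lx·mx = 0 + 2.48 + 1.95 + 1.5 + 1.08 + 0.33 = 7.34
Σ x·lx·mx = 16.85; T = 16.85/7.34 = 2.29564…
r ≈ ln(R0)/T = ln(7.34)/2.29564… = 0.86831… → 0.868

0.868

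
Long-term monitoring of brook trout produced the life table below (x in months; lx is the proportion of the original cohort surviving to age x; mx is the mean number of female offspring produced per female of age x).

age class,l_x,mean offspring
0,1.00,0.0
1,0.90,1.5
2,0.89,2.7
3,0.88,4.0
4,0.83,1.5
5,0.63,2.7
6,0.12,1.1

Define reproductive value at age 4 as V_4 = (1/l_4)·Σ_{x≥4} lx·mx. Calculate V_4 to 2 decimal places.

3.71

lx·mx for x ≥ 4: 1.245, 1.701, 0.132 → sum = 3.078
V_4 = 3.078 / l_4 = 3.078 / 0.83 = 3.708434… → 3.71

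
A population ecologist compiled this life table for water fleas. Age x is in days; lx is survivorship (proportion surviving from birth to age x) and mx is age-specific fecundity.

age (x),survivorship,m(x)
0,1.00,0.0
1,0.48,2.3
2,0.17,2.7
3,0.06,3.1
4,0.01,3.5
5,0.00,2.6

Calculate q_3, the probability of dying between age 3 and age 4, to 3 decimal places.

0.833

q_3 = (l_3 − l_4) / l_3 = (0.06 − 0.01) / 0.06
     = 0.05 / 0.06 = 0.833333… → 0.833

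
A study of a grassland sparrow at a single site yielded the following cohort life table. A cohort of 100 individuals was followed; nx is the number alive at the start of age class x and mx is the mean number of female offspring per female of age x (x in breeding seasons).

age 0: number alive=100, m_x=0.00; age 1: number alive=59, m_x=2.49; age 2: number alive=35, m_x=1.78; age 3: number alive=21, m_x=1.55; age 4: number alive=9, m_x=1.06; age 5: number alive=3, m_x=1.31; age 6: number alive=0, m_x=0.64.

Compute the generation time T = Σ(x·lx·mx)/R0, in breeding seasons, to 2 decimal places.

1.67

lx = nx/n0 = nx/100: 1, 0.59, 0.35, 0.21, 0.09, 0.03, 0
lx·mx: 0, 1.4691, 0.623, 0.3255, 0.0954, 0.0393, 0 → R0 = 2.5523
x·lx·mx: 0, 1.4691, 1.246, 0.9765, 0.3816, 0.1965, 0 → Σ = 4.2697
T = 4.2697 / 2.5523 = 1.672883… → 1.67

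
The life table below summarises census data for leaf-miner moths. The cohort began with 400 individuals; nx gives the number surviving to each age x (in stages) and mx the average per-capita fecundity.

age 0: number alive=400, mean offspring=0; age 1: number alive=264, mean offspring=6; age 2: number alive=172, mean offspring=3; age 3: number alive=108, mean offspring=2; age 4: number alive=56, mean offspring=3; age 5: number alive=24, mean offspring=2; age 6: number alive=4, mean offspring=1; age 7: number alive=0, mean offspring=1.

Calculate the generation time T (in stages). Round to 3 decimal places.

lx = nx/n0 = nx/400: 1, 0.66, 0.43, 0.27, 0.14, 0.06, 0.01, 0
lx·mx: 0, 3.96, 1.29, 0.54, 0.42, 0.12, 0.01, 0 → R0 = 6.34
x·lx·mx: 0, 3.96, 2.58, 1.62, 1.68, 0.6, 0.06, 0 → Σ = 10.5
T = 10.5 / 6.34 = 1.656151… → 1.656

1.656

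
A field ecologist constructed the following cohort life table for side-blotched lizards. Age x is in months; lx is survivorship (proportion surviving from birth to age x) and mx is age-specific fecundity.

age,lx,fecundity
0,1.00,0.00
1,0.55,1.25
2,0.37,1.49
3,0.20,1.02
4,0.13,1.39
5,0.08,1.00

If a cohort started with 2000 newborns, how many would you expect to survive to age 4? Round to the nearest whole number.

260

Expected survivors = N0 · l_4 = 2000 × 0.13 = 260 → 260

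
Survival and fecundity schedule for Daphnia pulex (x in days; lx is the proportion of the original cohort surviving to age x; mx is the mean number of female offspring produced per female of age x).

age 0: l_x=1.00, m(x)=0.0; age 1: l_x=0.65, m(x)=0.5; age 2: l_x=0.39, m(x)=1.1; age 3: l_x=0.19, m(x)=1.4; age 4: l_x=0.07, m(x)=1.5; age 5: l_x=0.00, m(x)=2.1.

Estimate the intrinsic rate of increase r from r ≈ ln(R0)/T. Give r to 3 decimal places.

R0 = Σ lx·mx = 0 + 0.325 + 0.429 + 0.266 + 0.105 + 0 = 1.125
Σ x·lx·mx = 2.401; T = 2.401/1.125 = 2.13422…
r ≈ ln(R0)/T = ln(1.125)/2.13422… = 0.05519… → 0.055

0.055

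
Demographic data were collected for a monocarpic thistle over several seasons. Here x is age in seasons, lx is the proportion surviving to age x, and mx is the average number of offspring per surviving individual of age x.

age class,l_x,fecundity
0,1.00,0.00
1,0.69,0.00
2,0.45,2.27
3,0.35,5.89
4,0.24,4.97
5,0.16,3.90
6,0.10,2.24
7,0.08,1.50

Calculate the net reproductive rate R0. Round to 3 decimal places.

lx·mx by age: 0, 0, 1.0215, 2.0615, 1.1928, 0.624, 0.224, 0.12
R0 = Σ lx·mx = 5.2438 → 5.244

5.244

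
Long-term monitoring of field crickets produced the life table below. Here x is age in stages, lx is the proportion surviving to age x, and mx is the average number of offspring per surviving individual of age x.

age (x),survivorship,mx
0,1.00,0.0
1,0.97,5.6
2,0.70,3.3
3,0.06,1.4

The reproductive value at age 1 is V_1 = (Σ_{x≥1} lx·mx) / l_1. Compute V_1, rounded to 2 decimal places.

lx·mx for x ≥ 1: 5.432, 2.31, 0.084 → sum = 7.826
V_1 = 7.826 / l_1 = 7.826 / 0.97 = 8.068041… → 8.07

8.07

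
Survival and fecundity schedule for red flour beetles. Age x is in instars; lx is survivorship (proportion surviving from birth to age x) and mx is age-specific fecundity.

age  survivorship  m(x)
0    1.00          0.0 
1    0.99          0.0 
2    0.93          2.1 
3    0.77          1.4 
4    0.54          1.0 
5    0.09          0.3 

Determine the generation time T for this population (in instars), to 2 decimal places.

lx·mx: 0, 0, 1.953, 1.078, 0.54, 0.027 → R0 = 3.598
x·lx·mx: 0, 0, 3.906, 3.234, 2.16, 0.135 → Σ = 9.435
T = 9.435 / 3.598 = 2.62229… → 2.62

2.62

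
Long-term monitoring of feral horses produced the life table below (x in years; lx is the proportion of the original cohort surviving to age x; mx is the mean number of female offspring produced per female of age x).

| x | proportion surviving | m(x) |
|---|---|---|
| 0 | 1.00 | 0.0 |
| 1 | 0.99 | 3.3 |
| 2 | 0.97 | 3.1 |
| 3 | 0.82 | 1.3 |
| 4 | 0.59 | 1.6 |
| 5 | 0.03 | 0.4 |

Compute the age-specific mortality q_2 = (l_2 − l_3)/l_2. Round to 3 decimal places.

q_2 = (l_2 − l_3) / l_2 = (0.97 − 0.82) / 0.97
     = 0.15 / 0.97 = 0.154639… → 0.155

0.155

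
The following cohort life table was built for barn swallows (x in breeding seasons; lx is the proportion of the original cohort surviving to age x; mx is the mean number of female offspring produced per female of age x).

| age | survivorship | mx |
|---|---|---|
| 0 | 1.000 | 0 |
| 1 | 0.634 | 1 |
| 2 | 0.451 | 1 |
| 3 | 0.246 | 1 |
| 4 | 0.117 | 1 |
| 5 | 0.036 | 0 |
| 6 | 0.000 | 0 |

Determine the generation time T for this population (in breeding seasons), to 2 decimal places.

lx·mx: 0, 0.634, 0.451, 0.246, 0.117, 0, 0 → R0 = 1.448
x·lx·mx: 0, 0.634, 0.902, 0.738, 0.468, 0, 0 → Σ = 2.742
T = 2.742 / 1.448 = 1.893646… → 1.89

1.89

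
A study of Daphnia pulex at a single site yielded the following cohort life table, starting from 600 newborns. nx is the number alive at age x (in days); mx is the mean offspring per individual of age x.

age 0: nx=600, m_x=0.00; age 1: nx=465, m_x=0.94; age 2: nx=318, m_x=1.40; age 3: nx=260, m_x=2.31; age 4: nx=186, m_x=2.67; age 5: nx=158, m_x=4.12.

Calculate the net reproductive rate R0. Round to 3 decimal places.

lx = nx/n0 = nx/600: 1, 0.775, 0.53, 0.43333…, 0.31, 0.26333…
lx·mx by age: 0, 0.7285, 0.742, 1.001…, 0.8277, 1.084933…
R0 = Σ lx·mx = 4.384133… → 4.384

4.384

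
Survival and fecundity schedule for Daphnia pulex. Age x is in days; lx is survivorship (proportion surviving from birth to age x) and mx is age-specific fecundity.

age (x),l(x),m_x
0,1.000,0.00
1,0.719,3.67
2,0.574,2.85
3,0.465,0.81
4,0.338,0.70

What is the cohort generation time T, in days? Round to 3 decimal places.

1.634

lx·mx: 0, 2.63873, 1.6359, 0.37665, 0.2366 → R0 = 4.88788
x·lx·mx: 0, 2.63873, 3.2718, 1.12995, 0.9464 → Σ = 7.98688
T = 7.98688 / 4.88788 = 1.634017… → 1.634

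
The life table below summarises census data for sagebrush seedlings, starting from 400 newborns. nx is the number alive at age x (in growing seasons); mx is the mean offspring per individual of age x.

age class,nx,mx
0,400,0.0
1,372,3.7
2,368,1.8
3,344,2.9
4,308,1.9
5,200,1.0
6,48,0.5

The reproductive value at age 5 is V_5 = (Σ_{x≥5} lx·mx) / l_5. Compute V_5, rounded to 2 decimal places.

1.12

lx = nx/n0 = nx/400: 1, 0.93, 0.92, 0.86, 0.77, 0.5, 0.12
lx·mx for x ≥ 5: 0.5, 0.06 → sum = 0.56
V_5 = 0.56 / l_5 = 0.56 / 0.5 = 1.12 → 1.12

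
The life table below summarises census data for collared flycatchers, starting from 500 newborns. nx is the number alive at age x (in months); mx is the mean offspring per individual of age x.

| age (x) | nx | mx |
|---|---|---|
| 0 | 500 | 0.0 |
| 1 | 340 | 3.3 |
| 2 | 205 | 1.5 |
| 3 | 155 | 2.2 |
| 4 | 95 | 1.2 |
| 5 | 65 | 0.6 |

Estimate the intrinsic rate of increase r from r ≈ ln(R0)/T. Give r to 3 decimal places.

lx = nx/n0 = nx/500: 1, 0.68, 0.41, 0.31, 0.19, 0.13
R0 = Σ lx·mx = 0 + 2.244 + 0.615 + 0.682 + 0.228 + 0.078 = 3.847
Σ x·lx·mx = 6.822; T = 6.822/3.847 = 1.77333…
r ≈ ln(R0)/T = ln(3.847)/1.77333… = 0.75975… → 0.760

0.760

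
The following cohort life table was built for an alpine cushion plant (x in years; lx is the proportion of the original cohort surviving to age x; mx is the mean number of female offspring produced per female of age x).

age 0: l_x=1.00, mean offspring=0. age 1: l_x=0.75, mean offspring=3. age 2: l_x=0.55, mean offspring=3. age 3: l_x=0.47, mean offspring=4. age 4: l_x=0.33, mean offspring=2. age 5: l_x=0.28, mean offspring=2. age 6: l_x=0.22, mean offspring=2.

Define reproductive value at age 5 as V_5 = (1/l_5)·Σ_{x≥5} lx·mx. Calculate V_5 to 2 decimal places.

lx·mx for x ≥ 5: 0.56, 0.44 → sum = 1
V_5 = 1 / l_5 = 1 / 0.28 = 3.571429… → 3.57

3.57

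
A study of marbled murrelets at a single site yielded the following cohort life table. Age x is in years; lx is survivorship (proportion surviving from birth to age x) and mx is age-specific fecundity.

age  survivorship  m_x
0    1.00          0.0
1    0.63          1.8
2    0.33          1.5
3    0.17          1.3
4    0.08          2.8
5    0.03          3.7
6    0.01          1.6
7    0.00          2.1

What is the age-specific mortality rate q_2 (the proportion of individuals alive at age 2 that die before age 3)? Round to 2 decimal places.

q_2 = (l_2 − l_3) / l_2 = (0.33 − 0.17) / 0.33
     = 0.16 / 0.33 = 0.484848… → 0.48

0.48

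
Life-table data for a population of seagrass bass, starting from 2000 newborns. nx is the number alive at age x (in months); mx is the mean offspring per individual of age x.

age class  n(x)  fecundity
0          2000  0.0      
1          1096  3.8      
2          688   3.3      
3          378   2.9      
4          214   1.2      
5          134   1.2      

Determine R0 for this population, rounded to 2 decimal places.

lx = nx/n0 = nx/2000: 1, 0.548, 0.344, 0.189, 0.107, 0.067
lx·mx by age: 0, 2.0824, 1.1352, 0.5481, 0.1284, 0.0804
R0 = Σ lx·mx = 3.9745 → 3.97

3.97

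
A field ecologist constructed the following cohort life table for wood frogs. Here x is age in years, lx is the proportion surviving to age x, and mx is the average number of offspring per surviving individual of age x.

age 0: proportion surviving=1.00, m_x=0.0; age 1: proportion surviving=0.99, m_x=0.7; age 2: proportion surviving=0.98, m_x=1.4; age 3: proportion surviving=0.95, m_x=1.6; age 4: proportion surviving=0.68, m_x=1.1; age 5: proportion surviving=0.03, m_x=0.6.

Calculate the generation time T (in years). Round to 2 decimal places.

lx·mx: 0, 0.693, 1.372, 1.52, 0.748, 0.018 → R0 = 4.351
x·lx·mx: 0, 0.693, 2.744, 4.56, 2.992, 0.09 → Σ = 11.079
T = 11.079 / 4.351 = 2.546311… → 2.55

2.55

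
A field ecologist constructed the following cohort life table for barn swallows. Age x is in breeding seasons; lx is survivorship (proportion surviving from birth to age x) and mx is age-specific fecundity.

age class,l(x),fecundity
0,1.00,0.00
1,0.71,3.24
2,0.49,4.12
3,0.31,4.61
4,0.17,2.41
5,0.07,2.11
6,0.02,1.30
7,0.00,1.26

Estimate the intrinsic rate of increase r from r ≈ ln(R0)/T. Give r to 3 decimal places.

R0 = Σ lx·mx = 0 + 2.3004 + 2.0188 + 1.4291 + 0.4097 + 0.1477 + 0.026 + 0 = 6.3317
Σ x·lx·mx = 13.1586; T = 13.1586/6.3317 = 2.07821…
r ≈ ln(R0)/T = ln(6.3317)/2.07821… = 0.88806… → 0.888

0.888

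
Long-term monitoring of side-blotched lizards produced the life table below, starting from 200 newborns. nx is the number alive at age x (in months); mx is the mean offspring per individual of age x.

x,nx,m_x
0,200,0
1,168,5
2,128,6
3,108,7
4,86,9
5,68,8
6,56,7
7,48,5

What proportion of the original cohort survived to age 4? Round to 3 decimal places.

l_4 = n_4/n_0 = 86/200 = 0.43 → 0.430

0.430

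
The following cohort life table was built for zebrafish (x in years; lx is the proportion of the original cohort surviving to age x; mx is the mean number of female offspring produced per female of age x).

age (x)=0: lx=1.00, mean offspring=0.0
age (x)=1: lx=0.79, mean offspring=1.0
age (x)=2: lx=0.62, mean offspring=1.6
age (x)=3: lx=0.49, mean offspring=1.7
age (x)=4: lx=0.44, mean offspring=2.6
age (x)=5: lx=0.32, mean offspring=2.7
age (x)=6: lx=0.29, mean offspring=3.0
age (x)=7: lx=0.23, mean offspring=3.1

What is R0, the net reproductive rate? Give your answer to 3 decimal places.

lx·mx by age: 0, 0.79, 0.992, 0.833, 1.144, 0.864, 0.87, 0.713
R0 = Σ lx·mx = 6.206 → 6.206

6.206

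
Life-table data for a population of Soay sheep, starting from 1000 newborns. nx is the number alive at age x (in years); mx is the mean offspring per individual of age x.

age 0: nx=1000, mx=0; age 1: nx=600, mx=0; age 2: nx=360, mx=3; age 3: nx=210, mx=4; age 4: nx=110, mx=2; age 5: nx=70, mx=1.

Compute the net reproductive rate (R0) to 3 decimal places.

lx = nx/n0 = nx/1000: 1, 0.6, 0.36, 0.21, 0.11, 0.07
lx·mx by age: 0, 0, 1.08, 0.84, 0.22, 0.07
R0 = Σ lx·mx = 2.21 → 2.210

2.210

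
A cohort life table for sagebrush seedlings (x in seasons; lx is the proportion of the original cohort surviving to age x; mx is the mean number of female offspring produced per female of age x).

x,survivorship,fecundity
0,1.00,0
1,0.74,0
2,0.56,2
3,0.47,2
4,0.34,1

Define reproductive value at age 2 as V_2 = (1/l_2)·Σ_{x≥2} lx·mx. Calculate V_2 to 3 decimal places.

lx·mx for x ≥ 2: 1.12, 0.94, 0.34 → sum = 2.4
V_2 = 2.4 / l_2 = 2.4 / 0.56 = 4.285714… → 4.286

4.286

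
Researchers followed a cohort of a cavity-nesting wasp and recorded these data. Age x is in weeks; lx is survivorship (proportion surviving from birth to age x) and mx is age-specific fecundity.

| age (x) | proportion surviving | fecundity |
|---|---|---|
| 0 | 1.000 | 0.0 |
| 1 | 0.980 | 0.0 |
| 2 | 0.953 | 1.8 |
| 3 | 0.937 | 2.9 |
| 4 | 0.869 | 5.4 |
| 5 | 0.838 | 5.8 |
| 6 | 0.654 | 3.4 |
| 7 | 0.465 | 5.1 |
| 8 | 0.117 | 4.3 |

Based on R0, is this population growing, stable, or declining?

growing

R0 = Σ lx·mx = 0 + 0 + 1.7154 + 2.7173 + 4.6926 + 4.8604 + 2.2236 + 2.3715 + 0.5031 = 19.0839
R0 > 1, so the population is growing.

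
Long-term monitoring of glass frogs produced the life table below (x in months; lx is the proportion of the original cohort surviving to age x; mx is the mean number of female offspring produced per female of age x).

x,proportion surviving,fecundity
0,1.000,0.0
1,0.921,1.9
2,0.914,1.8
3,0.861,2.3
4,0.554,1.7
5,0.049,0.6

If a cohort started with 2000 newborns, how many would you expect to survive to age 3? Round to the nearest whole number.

1722

Expected survivors = N0 · l_3 = 2000 × 0.861 = 1722 → 1722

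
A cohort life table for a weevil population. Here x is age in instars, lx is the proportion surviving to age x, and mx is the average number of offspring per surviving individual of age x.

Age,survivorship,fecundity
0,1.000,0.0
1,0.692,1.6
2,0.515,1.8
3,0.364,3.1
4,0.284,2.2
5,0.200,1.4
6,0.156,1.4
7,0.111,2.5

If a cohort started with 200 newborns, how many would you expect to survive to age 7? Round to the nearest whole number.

22

Expected survivors = N0 · l_7 = 200 × 0.111 = 22.2 → 22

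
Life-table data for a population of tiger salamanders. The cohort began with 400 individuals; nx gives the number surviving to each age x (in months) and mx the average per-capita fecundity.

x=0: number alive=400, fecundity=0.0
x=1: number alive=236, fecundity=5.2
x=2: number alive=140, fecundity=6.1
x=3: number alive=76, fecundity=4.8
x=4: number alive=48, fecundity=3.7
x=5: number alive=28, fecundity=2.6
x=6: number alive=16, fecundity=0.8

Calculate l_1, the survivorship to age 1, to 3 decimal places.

0.590

l_1 = n_1/n_0 = 236/400 = 0.59 → 0.590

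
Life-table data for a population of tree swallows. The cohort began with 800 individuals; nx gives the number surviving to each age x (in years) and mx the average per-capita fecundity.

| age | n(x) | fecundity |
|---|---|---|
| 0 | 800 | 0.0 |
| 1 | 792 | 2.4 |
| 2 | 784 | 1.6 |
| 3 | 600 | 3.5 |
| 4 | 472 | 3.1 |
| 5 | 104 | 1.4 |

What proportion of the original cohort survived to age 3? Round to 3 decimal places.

l_3 = n_3/n_0 = 600/800 = 0.75 → 0.750

0.750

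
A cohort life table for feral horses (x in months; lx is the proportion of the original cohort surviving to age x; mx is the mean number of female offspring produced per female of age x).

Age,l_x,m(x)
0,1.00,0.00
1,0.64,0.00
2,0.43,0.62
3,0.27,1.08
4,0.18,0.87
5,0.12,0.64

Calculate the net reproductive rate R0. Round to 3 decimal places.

lx·mx by age: 0, 0, 0.2666, 0.2916, 0.1566, 0.0768
R0 = Σ lx·mx = 0.7916 → 0.792

0.792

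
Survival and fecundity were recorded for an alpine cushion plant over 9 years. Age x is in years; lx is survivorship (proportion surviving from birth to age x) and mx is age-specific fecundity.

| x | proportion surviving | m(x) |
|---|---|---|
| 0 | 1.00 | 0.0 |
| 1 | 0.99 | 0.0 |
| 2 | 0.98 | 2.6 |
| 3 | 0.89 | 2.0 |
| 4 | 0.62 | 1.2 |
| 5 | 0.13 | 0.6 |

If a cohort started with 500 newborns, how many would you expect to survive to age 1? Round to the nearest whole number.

Expected survivors = N0 · l_1 = 500 × 0.99 = 495 → 495

495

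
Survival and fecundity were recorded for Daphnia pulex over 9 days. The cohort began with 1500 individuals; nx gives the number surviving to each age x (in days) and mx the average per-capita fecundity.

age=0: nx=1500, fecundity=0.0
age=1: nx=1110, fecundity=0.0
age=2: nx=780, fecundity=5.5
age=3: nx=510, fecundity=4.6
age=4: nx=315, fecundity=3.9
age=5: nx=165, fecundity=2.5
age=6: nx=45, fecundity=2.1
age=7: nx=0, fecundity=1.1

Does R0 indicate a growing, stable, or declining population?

growing

lx = nx/n0 = nx/1500: 1, 0.74, 0.52, 0.34, 0.21, 0.11, 0.03, 0
R0 = Σ lx·mx = 0 + 0 + 2.86 + 1.564 + 0.819 + 0.275 + 0.063 + 0 = 5.581
R0 > 1, so the population is growing.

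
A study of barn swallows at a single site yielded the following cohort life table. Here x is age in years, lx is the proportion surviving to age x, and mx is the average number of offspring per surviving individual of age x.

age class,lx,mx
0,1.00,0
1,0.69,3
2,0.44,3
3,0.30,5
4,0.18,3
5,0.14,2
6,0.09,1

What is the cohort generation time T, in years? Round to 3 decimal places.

2.295

lx·mx: 0, 2.07, 1.32, 1.5, 0.54, 0.28, 0.09 → R0 = 5.8
x·lx·mx: 0, 2.07, 2.64, 4.5, 2.16, 1.4, 0.54 → Σ = 13.31
T = 13.31 / 5.8 = 2.294828… → 2.295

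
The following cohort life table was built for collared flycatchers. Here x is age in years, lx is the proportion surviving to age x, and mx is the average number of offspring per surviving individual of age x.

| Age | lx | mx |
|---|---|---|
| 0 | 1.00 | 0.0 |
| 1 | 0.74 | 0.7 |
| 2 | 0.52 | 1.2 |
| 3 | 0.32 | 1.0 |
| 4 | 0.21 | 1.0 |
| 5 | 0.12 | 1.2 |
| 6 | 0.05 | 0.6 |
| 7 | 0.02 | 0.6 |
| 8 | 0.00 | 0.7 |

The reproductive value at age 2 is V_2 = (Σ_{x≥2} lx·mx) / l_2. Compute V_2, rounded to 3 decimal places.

lx·mx for x ≥ 2: 0.624, 0.32, 0.21, 0.144, 0.03, 0.012, 0 → sum = 1.34
V_2 = 1.34 / l_2 = 1.34 / 0.52 = 2.576923… → 2.577

2.577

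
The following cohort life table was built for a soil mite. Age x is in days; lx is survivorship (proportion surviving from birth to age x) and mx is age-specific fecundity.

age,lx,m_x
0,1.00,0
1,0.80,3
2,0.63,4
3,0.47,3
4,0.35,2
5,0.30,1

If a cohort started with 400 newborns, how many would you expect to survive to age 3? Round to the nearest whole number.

188

Expected survivors = N0 · l_3 = 400 × 0.47 = 188 → 188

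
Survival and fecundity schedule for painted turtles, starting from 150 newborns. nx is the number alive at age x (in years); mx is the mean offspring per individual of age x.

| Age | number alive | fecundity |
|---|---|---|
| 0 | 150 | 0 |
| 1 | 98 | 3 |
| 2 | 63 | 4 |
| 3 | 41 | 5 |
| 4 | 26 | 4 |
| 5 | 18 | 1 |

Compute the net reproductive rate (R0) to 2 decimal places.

lx = nx/n0 = nx/150: 1, 0.65333…, 0.42, 0.27333…, 0.17333…, 0.12
lx·mx by age: 0, 1.96…, 1.68, 1.366667…, 0.693333…, 0.12
R0 = Σ lx·mx = 5.82… → 5.82

5.82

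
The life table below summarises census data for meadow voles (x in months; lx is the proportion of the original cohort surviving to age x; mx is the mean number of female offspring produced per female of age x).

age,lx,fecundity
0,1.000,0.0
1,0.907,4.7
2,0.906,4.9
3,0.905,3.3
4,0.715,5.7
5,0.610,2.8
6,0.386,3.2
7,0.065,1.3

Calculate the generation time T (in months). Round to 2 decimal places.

2.92

lx·mx: 0, 4.2629, 4.4394, 2.9865, 4.0755, 1.708, 1.2352, 0.0845 → R0 = 18.792
x·lx·mx: 0, 4.2629, 8.8788, 8.9595, 16.302, 8.54, 7.4112, 0.5915 → Σ = 54.9459
T = 54.9459 / 18.792 = 2.923898… → 2.92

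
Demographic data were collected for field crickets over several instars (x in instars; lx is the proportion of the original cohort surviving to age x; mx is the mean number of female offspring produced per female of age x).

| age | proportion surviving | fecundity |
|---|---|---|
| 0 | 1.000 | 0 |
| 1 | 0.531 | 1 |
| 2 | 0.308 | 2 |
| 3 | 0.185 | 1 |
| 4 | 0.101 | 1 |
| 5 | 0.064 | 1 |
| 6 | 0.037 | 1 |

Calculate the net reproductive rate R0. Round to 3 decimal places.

lx·mx by age: 0, 0.531, 0.616, 0.185, 0.101, 0.064, 0.037
R0 = Σ lx·mx = 1.534 → 1.534

1.534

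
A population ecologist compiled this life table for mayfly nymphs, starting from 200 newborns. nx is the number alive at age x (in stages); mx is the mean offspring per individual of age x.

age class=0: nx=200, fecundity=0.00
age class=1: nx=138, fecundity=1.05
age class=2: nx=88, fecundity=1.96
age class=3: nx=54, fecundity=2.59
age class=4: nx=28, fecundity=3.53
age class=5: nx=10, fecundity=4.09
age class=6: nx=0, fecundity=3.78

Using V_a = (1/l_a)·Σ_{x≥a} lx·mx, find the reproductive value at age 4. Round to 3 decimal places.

4.991

lx = nx/n0 = nx/200: 1, 0.69, 0.44, 0.27, 0.14, 0.05, 0
lx·mx for x ≥ 4: 0.4942, 0.2045, 0 → sum = 0.6987
V_4 = 0.6987 / l_4 = 0.6987 / 0.14 = 4.990714… → 4.991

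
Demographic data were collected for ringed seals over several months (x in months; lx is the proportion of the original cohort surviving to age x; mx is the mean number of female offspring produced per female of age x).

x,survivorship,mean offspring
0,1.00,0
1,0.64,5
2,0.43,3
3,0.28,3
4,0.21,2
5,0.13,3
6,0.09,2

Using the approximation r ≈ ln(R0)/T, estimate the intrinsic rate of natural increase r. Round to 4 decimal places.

R0 = Σ lx·mx = 0 + 3.2 + 1.29 + 0.84 + 0.42 + 0.39 + 0.18 = 6.32
Σ x·lx·mx = 13.01; T = 13.01/6.32 = 2.05854…
r ≈ ln(R0)/T = ln(6.32)/2.05854… = 0.895642… → 0.8956

0.8956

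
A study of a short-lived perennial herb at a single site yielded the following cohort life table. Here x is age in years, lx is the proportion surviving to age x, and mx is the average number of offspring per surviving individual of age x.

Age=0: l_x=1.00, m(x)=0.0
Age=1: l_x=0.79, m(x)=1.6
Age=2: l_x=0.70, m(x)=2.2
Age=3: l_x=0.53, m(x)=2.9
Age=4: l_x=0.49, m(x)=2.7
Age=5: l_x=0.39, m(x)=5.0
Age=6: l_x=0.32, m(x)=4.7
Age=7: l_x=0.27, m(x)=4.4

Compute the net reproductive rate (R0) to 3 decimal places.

10.306

lx·mx by age: 0, 1.264, 1.54, 1.537, 1.323, 1.95, 1.504, 1.188
R0 = Σ lx·mx = 10.306 → 10.306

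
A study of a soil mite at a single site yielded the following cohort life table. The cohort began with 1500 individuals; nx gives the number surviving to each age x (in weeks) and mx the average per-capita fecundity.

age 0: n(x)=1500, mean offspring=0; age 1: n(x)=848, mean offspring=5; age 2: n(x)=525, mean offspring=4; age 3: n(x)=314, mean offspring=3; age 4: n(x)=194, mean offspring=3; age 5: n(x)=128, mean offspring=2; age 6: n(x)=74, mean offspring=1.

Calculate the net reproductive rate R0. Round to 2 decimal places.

lx = nx/n0 = nx/1500: 1, 0.56533…, 0.35, 0.20933…, 0.12933…, 0.08533…, 0.04933…
lx·mx by age: 0, 2.826667…, 1.4, 0.628…, 0.388…, 0.170667…, 0.049333…
R0 = Σ lx·mx = 5.462667… → 5.46

5.46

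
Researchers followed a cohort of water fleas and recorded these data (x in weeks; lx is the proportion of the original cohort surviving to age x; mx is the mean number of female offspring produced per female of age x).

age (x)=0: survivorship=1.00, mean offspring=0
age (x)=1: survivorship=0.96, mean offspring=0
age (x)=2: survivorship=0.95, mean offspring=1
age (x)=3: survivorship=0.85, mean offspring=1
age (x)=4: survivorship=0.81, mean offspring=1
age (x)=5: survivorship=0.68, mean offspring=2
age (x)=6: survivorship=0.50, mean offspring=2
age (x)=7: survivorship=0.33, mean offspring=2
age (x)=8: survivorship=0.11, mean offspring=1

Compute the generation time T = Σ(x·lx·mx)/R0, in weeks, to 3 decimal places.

4.528

lx·mx: 0, 0, 0.95, 0.85, 0.81, 1.36, 1, 0.66, 0.11 → R0 = 5.74
x·lx·mx: 0, 0, 1.9, 2.55, 3.24, 6.8, 6, 4.62, 0.88 → Σ = 25.99
T = 25.99 / 5.74 = 4.527875… → 4.528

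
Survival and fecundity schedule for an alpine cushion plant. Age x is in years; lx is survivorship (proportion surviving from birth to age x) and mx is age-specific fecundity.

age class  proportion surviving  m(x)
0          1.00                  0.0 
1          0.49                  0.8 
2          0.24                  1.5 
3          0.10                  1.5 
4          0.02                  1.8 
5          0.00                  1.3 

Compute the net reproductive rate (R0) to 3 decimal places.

0.938

lx·mx by age: 0, 0.392, 0.36, 0.15, 0.036, 0
R0 = Σ lx·mx = 0.938 → 0.938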